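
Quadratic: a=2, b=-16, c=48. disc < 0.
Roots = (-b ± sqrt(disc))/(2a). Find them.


disc = (-16)^2 - 4*2*48 = 256 - 384 = -128
sqrt(|disc|) = sqrt(128) = 11.3137
Real part = 16/(2*2) = 4.0000
Imag part = 11.3137/(2*2) = 2.8284

4.0000 ± 2.8284i


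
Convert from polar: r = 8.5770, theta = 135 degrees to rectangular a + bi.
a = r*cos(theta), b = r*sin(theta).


a = 8.5770*cos(135°) = 8.5770*(-0.70711) = -6.0649
b = 8.5770*sin(135°) = 8.5770*0.70711 = 6.0649

-6.0649 + 6.0649i


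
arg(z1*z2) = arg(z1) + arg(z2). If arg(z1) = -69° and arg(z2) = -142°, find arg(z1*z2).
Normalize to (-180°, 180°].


arg(z1*z2) = -69° - 142° = -211°
Normalized to (-180°, 180°]: 149°

149°


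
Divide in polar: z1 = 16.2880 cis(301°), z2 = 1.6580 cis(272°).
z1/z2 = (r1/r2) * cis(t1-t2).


r = 16.2880 / 1.6580 = 9.8239
theta = 301° - 272° = 29° = 29° (mod 360)

9.8239 cis(29°)


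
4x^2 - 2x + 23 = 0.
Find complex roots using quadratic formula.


disc = (-2)^2 - 4*4*23 = 4 - 368 = -364
sqrt(|disc|) = sqrt(364) = 19.0788
Real part = 2/(2*4) = 0.2500
Imag part = 19.0788/(2*4) = 2.3848

0.2500 ± 2.3848i


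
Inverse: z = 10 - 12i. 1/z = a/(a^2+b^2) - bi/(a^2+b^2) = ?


|z|^2 = 100+144 = 244
1/z = (10 + 12i)/244

1/z = 0.0410 + 0.0492i


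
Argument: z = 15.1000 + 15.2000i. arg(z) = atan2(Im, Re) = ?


Re = 15.1, Im = 15.2
arg = atan2(15.2, 15.1) = 45.1891 degrees

arg(z) = 45.1891 degrees


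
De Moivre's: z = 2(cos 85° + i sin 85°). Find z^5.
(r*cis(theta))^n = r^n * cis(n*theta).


r^5 = 2^5 = 32
n*theta = 5*85° = 425° = 65° (mod 360)
a = 32*cos(65°) = 13.5238
b = 32*sin(65°) = 29.0018

32 cis(65°) = 13.5238 + 29.0018i


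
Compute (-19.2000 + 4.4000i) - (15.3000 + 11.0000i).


Real: -19.2 - 15.3 = -34.5
Imag: 4.4 - 11 = -6.6

-34.5000 - 6.6000i


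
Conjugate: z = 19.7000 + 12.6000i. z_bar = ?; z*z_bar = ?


z_bar = 19.7000 - 12.6000i
z*z_bar = 19.7^2 + 12.6^2 = 388.09 + 158.76 = 546.85

z_bar = 19.7000 - 12.6000i, z*z_bar = 546.85


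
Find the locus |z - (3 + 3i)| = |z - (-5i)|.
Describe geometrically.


Equal distances means the locus is the perpendicular bisector of z1 and z2.
Midpoint = ((3+0)/2, (3+(-5))/2) = (1.5000, -1.0000)

Perpendicular bisector through (1.5000, -1.0000)


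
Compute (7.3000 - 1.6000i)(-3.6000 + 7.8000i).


Real = 7.3*(-3.6) - (-1.6)*7.8 = -26.28 - (-12.48) = -13.8
Imag = 7.3*7.8 - (3.6)*(-1.6) = 56.94 + 5.76 = 62.7

-13.8000 + 62.7000i


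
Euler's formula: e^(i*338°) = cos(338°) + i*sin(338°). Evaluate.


cos(338°) = 0.9272
sin(338°) = -0.3746

e^(i*338°) = 0.9272 - 0.3746i


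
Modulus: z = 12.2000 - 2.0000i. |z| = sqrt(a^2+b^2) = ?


|z| = sqrt(12.2^2 + (-2)^2) = sqrt(148.84 + 4) = sqrt(152.84) = 12.3628

|z| = 12.3628


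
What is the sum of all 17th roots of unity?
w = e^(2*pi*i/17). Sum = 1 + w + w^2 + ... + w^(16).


The sum of all 17th roots of unity is 0.
Geometric series: (1 - w^17)/(1 - w) = (1-1)/(1-w) = 0 since w^17 = 1, w ≠ 1.
Alternatively: coefficient of z^16 in z^17 - 1 is 0.

0


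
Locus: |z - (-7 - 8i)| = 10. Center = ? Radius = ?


|z - z0| = r is a circle with center z0 and radius r.
Center = (-7, -8), radius = 10

Circle with center (-7, -8) and radius 10


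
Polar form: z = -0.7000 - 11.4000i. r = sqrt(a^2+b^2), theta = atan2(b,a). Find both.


r = sqrt(0.49+129.96) = sqrt(130.45) = 11.4215
theta = atan2(-11.4, -0.7) = -93.5138 degrees

r = 11.4215, theta = -93.5138 degrees


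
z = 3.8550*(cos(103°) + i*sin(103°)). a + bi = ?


a = 3.8550*cos(103°) = 3.8550*(-0.22495) = -0.8672
b = 3.8550*sin(103°) = 3.8550*0.97437 = 3.7562

-0.8672 + 3.7562i


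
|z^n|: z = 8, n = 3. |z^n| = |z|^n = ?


|z| = sqrt(64+0) = sqrt(64) = 8
|z^3| = |z|^3 = 8^3 = 512

|z^3| = 512


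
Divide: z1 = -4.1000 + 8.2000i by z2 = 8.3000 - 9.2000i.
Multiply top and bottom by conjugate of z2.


Conjugate of z2 = 8.3000 + 9.2000i
Numerator: (-4.1000 + 8.2000i)(8.3000 + 9.2000i) = -109.4700 + 30.3400i
Denominator: 8.3^2 + (-9.2)^2 = 153.53
Result = (-109.4700 + 30.3400i)/153.53

-0.7130 + 0.1976i


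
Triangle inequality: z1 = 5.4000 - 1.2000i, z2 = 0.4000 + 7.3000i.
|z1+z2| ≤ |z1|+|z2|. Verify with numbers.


|z1| = sqrt(5.4^2 + (-1.2)^2) = sqrt(30.6) = 5.5317
|z2| = sqrt(0.4^2 + 7.3^2) = sqrt(53.45) = 7.3110
z1+z2 = 5.8000 + 6.1000i
|z1+z2| = sqrt(70.85) = 8.4172
|z1|+|z2| = 5.5317 + 7.3110 = 12.8427

|z1+z2| = 8.4172 ≤ |z1|+|z2| = 12.8427 (verified)


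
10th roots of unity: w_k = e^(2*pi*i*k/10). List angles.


The 10th roots of unity are cis(360k/10°) for k=0..9
Angle step = 360/10 = 36°
Primitive root: cis(36°)
Primitive root = 0.8090 + 0.5878i

10 roots at angles: 0°, 36°, 72°, 108°, 144°, 180°, 216°, 252°, 288°, 324°


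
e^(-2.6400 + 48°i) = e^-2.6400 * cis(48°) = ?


e^-2.6400 = 0.0713613
cos(48°) = 0.669131
sin(48°) = 0.7431
Real = 0.0713613*0.669131 = 0.0478
Imag = 0.0713613*0.7431 = 0.0530

0.0478 + 0.0530i


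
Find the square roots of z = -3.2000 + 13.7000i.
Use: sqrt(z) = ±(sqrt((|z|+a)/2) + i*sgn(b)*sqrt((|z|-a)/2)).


|z| = sqrt(10.24+187.69) = 14.0688
sqrt((|z|+a)/2) = sqrt((14.0688+(-3.2))/2) = sqrt(5.4344) = 2.3312
sqrt((|z|-a)/2) = sqrt((14.0688-(-3.2))/2) = sqrt(8.6344) = 2.9384

±(2.3312 + 2.9384i) i.e. 2.3312 + 2.9384i and -2.3312 - 2.9384i


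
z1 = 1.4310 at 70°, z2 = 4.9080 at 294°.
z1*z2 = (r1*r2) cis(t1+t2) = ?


r = 1.4310 * 4.9080 = 7.0233
theta = 70° + 294° = 364° = 4° (mod 360)

7.0233 cis(4°)


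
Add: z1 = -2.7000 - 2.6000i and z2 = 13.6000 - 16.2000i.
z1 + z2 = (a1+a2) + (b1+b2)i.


Real: -2.7 + 13.6 = 10.9
Imag: -2.6 - 16.2 = -18.8

10.9000 - 18.8000i


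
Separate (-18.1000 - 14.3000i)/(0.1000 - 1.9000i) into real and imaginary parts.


Multiply by conjugate: (-18.1000 - 14.3000i)(0.1000 + 1.9000i) / (0.1^2 + (-1.9)^2)
Numerator real = -18.1*0.1 - (14.3)*(-1.9) = 25.36
Numerator imag = -14.3*0.1 - (-18.1)*(-1.9) = -35.82
Denominator = 3.62
Re(z) = 25.36/3.62 = 7.0055
Im(z) = -35.82/3.62 = -9.8950

Re(z) = 7.0055, Im(z) = -9.8950


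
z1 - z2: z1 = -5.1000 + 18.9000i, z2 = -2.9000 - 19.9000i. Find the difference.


Real: -5.1 + 2.9 = -2.2
Imag: 18.9 + 19.9 = 38.8

-2.2000 + 38.8000i


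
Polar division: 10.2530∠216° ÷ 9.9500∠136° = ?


r = 10.2530 / 9.9500 = 1.0305
theta = 216° - 136° = 80° = 80° (mod 360)

1.0305 cis(80°)


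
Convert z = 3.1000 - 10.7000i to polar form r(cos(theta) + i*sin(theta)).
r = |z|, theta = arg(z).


r = sqrt(9.61+114.49) = sqrt(124.1) = 11.1400
theta = atan2(-10.7, 3.1) = -73.8427 degrees

r = 11.1400, theta = -73.8427 degrees


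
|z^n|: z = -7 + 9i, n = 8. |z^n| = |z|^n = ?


|z| = sqrt(49+81) = sqrt(130) = 11.4018
|z^8| = |z|^8 = (sqrt(130))^8 = 130^4 = 285610000

|z^8| = 285610000


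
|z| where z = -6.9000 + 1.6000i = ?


|z| = sqrt((-6.9)^2 + 1.6^2) = sqrt(47.61 + 2.56) = sqrt(50.17) = 7.0831

|z| = 7.0831


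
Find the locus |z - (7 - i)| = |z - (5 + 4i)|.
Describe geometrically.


Equal distances means the locus is the perpendicular bisector of z1 and z2.
Midpoint = ((7+5)/2, (-1+4)/2) = (6.0000, 1.5000)

Perpendicular bisector through (6.0000, 1.5000)


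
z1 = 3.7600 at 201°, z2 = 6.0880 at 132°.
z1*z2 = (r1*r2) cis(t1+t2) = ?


r = 3.7600 * 6.0880 = 22.8909
theta = 201° + 132° = 333° = 333° (mod 360)

22.8909 cis(333°)


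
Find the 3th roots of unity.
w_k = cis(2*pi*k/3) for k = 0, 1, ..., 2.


The 3th roots of unity are cis(360k/3°) for k=0..2
Angle step = 360/3 = 120°
Primitive root: cis(120°)
Primitive root = -0.5000 + 0.8660i

3 roots at angles: 0°, 120°, 240°


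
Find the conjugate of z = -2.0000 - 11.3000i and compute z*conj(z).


z_bar = -2.0000 + 11.3000i
z*z_bar = (-2)^2 + (-11.3)^2 = 4 + 127.69 = 131.69

z_bar = -2.0000 + 11.3000i, z*z_bar = 131.69


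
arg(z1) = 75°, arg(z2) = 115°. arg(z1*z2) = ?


arg(z1*z2) = 75° + 115° = 190°
Normalized to (-180°, 180°]: -170°

-170°


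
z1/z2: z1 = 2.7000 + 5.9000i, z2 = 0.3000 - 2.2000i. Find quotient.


Conjugate of z2 = 0.3000 + 2.2000i
Numerator: (2.7000 + 5.9000i)(0.3000 + 2.2000i) = -12.1700 + 7.7100i
Denominator: 0.3^2 + (-2.2)^2 = 4.93
Result = (-12.1700 + 7.7100i)/4.93

-2.4686 + 1.5639i


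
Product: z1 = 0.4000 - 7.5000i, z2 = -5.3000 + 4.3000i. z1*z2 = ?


Real = 0.4*(-5.3) - (-7.5)*4.3 = -2.12 - (-32.25) = 30.13
Imag = 0.4*4.3 - (5.3)*(-7.5) = 1.72 + 39.75 = 41.47

30.1300 + 41.4700i


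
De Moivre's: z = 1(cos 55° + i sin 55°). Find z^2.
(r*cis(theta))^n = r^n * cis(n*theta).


r^2 = 1^2 = 1
n*theta = 2*55° = 110° = 110° (mod 360)
a = 1*cos(110°) = -0.3420
b = 1*sin(110°) = 0.9397

1 cis(110°) = -0.3420 + 0.9397i


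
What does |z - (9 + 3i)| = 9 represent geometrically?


|z - z0| = r is a circle with center z0 and radius r.
Center = (9, 3), radius = 9

Circle with center (9, 3) and radius 9


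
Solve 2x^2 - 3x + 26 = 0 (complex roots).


disc = (-3)^2 - 4*2*26 = 9 - 208 = -199
sqrt(|disc|) = sqrt(199) = 14.1067
Real part = 3/(2*2) = 0.7500
Imag part = 14.1067/(2*2) = 3.5267

0.7500 ± 3.5267i


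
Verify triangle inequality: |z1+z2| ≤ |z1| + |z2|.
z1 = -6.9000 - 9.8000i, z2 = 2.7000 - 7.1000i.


|z1| = sqrt((-6.9)^2 + (-9.8)^2) = sqrt(143.65) = 11.9854
|z2| = sqrt(2.7^2 + (-7.1)^2) = sqrt(57.7) = 7.5961
z1+z2 = -4.2000 - 16.9000i
|z1+z2| = sqrt(303.25) = 17.4141
|z1|+|z2| = 11.9854 + 7.5961 = 19.5815

|z1+z2| = 17.4141 ≤ |z1|+|z2| = 19.5815 (verified)


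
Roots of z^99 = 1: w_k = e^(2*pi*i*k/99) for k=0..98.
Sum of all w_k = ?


The sum of all 99th roots of unity is 0.
Geometric series: (1 - w^99)/(1 - w) = (1-1)/(1-w) = 0 since w^99 = 1, w ≠ 1.
Alternatively: coefficient of z^98 in z^99 - 1 is 0.

0


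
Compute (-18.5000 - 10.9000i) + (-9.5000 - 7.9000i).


Real: -18.5 - 9.5 = -28
Imag: -10.9 - 7.9 = -18.8

-28.0000 - 18.8000i


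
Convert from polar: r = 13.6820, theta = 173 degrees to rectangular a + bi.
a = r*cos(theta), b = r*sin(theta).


a = 13.6820*cos(173°) = 13.6820*(-0.992546) = -13.5800
b = 13.6820*sin(173°) = 13.6820*0.12187 = 1.6674

-13.5800 + 1.6674i


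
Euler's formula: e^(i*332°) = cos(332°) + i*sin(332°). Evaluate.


cos(332°) = 0.8829
sin(332°) = -0.4695

e^(i*332°) = 0.8829 - 0.4695i


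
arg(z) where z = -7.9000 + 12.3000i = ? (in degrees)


Re = -7.9, Im = 12.3
arg = atan2(12.3, -7.9) = 122.7117 degrees

arg(z) = 122.7117 degrees


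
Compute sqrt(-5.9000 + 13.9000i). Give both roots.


|z| = sqrt(34.81+193.21) = 15.1003
sqrt((|z|+a)/2) = sqrt((15.1003+(-5.9))/2) = sqrt(4.6002) = 2.1448
sqrt((|z|-a)/2) = sqrt((15.1003-(-5.9))/2) = sqrt(10.5002) = 3.2404

±(2.1448 + 3.2404i) i.e. 2.1448 + 3.2404i and -2.1448 - 3.2404i


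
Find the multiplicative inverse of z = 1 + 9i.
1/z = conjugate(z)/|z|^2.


|z|^2 = 1+81 = 82
1/z = (1 - 9i)/82

1/z = 0.0122 - 0.1098i


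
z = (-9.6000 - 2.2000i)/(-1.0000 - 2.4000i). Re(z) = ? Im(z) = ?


Multiply by conjugate: (-9.6000 - 2.2000i)(-1.0000 + 2.4000i) / ((-1)^2 + (-2.4)^2)
Numerator real = -9.6*(-1) - (2.2)*(-2.4) = 14.88
Numerator imag = -2.2*(-1) - (-9.6)*(-2.4) = -20.84
Denominator = 6.76
Re(z) = 14.88/6.76 = 2.2012
Im(z) = -20.84/6.76 = -3.0828

Re(z) = 2.2012, Im(z) = -3.0828


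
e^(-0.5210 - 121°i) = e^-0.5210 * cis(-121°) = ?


e^-0.5210 = 0.5939
cos(-121°) = -0.515
sin(-121°) = -0.8572
Real = 0.5939*(-0.515) = -0.3059
Imag = 0.5939*(-0.8572) = -0.5091

-0.3059 - 0.5091i


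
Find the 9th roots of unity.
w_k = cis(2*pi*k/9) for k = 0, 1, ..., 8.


The 9th roots of unity are cis(360k/9°) for k=0..8
Angle step = 360/9 = 40°
Primitive root: cis(40°)
Primitive root = 0.7660 + 0.6428i

9 roots at angles: 0°, 40°, 80°, 120°, 160°, 200°, 240°, 280°, 320°


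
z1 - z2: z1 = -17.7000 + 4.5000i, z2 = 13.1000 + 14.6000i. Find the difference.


Real: -17.7 - 13.1 = -30.8
Imag: 4.5 - 14.6 = -10.1

-30.8000 - 10.1000i


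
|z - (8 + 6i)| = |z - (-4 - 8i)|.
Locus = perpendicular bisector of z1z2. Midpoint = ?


Equal distances means the locus is the perpendicular bisector of z1 and z2.
Midpoint = ((8+(-4))/2, (6+(-8))/2) = (2.0000, -1.0000)

Perpendicular bisector through (2.0000, -1.0000)


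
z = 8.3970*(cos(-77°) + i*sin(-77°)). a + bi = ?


a = 8.3970*cos(-77°) = 8.3970*0.22495 = 1.8889
b = 8.3970*sin(-77°) = 8.3970*(-0.97437) = -8.1818

1.8889 - 8.1818i


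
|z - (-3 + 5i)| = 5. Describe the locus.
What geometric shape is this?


|z - z0| = r is a circle with center z0 and radius r.
Center = (-3, 5), radius = 5

Circle with center (-3, 5) and radius 5


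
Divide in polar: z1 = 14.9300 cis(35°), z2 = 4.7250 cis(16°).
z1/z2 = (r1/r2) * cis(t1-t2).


r = 14.9300 / 4.7250 = 3.1598
theta = 35° - 16° = 19° = 19° (mod 360)

3.1598 cis(19°)


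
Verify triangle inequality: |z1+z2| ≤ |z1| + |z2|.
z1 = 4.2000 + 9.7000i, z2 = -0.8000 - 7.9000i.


|z1| = sqrt(4.2^2 + 9.7^2) = sqrt(111.73) = 10.5702
|z2| = sqrt((-0.8)^2 + (-7.9)^2) = sqrt(63.05) = 7.9404
z1+z2 = 3.4000 + 1.8000i
|z1+z2| = sqrt(14.8) = 3.8471
|z1|+|z2| = 10.5702 + 7.9404 = 18.5106

|z1+z2| = 3.8471 ≤ |z1|+|z2| = 18.5106 (verified)


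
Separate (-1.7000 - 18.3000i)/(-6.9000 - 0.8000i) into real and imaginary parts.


Multiply by conjugate: (-1.7000 - 18.3000i)(-6.9000 + 0.8000i) / ((-6.9)^2 + (-0.8)^2)
Numerator real = -1.7*(-6.9) - (18.3)*(-0.8) = 26.37
Numerator imag = -18.3*(-6.9) - (-1.7)*(-0.8) = 124.91
Denominator = 48.25
Re(z) = 26.37/48.25 = 0.5465
Im(z) = 124.91/48.25 = 2.5888

Re(z) = 0.5465, Im(z) = 2.5888


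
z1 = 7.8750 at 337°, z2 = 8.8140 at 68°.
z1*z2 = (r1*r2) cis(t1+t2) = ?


r = 7.8750 * 8.8140 = 69.4103
theta = 337° + 68° = 405° = 45° (mod 360)

69.4103 cis(45°)


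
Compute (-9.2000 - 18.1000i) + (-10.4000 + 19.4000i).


Real: -9.2 - 10.4 = -19.6
Imag: -18.1 + 19.4 = 1.3

-19.6000 + 1.3000i


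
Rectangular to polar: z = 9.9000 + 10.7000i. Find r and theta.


r = sqrt(98.01+114.49) = sqrt(212.5) = 14.5774
theta = atan2(10.7, 9.9) = 47.2240 degrees

r = 14.5774, theta = 47.2240 degrees


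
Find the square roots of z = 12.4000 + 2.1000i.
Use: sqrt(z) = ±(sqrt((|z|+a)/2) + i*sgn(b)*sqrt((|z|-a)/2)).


|z| = sqrt(153.76+4.41) = 12.5766
sqrt((|z|+a)/2) = sqrt((12.5766+12.4)/2) = sqrt(12.4883) = 3.5339
sqrt((|z|-a)/2) = sqrt((12.5766-12.4)/2) = sqrt(0.0883) = 0.2971

±(3.5339 + 0.2971i) i.e. 3.5339 + 0.2971i and -3.5339 - 0.2971i


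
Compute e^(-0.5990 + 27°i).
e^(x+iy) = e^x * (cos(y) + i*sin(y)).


e^-0.5990 = 0.5494
cos(27°) = 0.891
sin(27°) = 0.454
Real = 0.5494*0.891 = 0.4895
Imag = 0.5494*0.454 = 0.2494

0.4895 + 0.2494i


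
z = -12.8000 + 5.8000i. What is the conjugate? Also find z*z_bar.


z_bar = -12.8000 - 5.8000i
z*z_bar = (-12.8)^2 + 5.8^2 = 163.84 + 33.64 = 197.48

z_bar = -12.8000 - 5.8000i, z*z_bar = 197.48


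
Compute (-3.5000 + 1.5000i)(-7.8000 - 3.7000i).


Real = -3.5*(-7.8) - 1.5*(-3.7) = 27.3 - (-5.55) = 32.85
Imag = -3.5*(-3.7) - (7.8)*1.5 = 12.95 - (11.7) = 1.25

32.8500 + 1.2500i


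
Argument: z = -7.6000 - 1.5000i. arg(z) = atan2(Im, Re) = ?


Re = -7.6, Im = -1.5
arg = atan2(-1.5, -7.6) = -168.8351 degrees

arg(z) = -168.8351 degrees


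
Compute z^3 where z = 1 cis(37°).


r^3 = 1^3 = 1
n*theta = 3*37° = 111° = 111° (mod 360)
a = 1*cos(111°) = -0.3584
b = 1*sin(111°) = 0.9336

1 cis(111°) = -0.3584 + 0.9336i


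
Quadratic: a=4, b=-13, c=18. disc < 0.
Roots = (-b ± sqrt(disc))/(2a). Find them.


disc = (-13)^2 - 4*4*18 = 169 - 288 = -119
sqrt(|disc|) = sqrt(119) = 10.9087
Real part = 13/(2*4) = 1.6250
Imag part = 10.9087/(2*4) = 1.3636

1.6250 ± 1.3636i


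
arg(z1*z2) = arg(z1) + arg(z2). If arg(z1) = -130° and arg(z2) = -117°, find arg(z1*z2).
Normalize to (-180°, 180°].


arg(z1*z2) = -130° - 117° = -247°
Normalized to (-180°, 180°]: 113°

113°


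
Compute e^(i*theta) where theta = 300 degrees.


cos(300°) = 0.5000
sin(300°) = -0.8660

e^(i*300°) = 0.5000 - 0.8660i


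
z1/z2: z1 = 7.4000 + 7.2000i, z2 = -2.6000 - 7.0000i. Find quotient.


Conjugate of z2 = -2.6000 + 7.0000i
Numerator: (7.4000 + 7.2000i)(-2.6000 + 7.0000i) = -69.6400 + 33.0800i
Denominator: (-2.6)^2 + (-7)^2 = 55.76
Result = (-69.6400 + 33.0800i)/55.76

-1.2489 + 0.5933i


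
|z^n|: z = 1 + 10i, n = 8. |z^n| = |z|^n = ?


|z| = sqrt(1+100) = sqrt(101) = 10.0499
|z^8| = |z|^8 = (sqrt(101))^8 = 101^4 = 104060401

|z^8| = 104060401


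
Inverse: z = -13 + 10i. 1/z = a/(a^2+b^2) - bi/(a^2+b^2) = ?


|z|^2 = 169+100 = 269
1/z = (-13 - 10i)/269

1/z = -0.0483 - 0.0372i


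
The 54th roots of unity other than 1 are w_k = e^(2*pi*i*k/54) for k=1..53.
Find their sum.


With w = e^(2*pi*i/54), all 54 of the 54th roots of unity w^0 = 1, w, ..., w^(53) sum to 0: 1 + w + ... + w^(53) = (1 - w^54)/(1 - w) = 0 since w^54 = 1, w ≠ 1.
Removing the root 1: w + w^2 + ... + w^(53) = 0 - 1 = -1

Sum = -1


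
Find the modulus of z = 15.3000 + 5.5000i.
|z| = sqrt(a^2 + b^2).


|z| = sqrt(15.3^2 + 5.5^2) = sqrt(234.09 + 30.25) = sqrt(264.34) = 16.2585

|z| = 16.2585


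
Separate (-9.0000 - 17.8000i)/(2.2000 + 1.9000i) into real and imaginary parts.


Multiply by conjugate: (-9.0000 - 17.8000i)(2.2000 - 1.9000i) / (2.2^2 + 1.9^2)
Numerator real = -9*2.2 - (17.8)*1.9 = -53.62
Numerator imag = -17.8*2.2 - (-9)*1.9 = -22.06
Denominator = 8.45
Re(z) = -53.62/8.45 = -6.3456
Im(z) = -22.06/8.45 = -2.6107

Re(z) = -6.3456, Im(z) = -2.6107


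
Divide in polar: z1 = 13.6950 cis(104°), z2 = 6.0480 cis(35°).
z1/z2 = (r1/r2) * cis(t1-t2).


r = 13.6950 / 6.0480 = 2.2644
theta = 104° - 35° = 69° = 69° (mod 360)

2.2644 cis(69°)


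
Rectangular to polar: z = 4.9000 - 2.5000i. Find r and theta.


r = sqrt(24.01+6.25) = sqrt(30.26) = 5.5009
theta = atan2(-2.5, 4.9) = -27.0309 degrees

r = 5.5009, theta = -27.0309 degrees


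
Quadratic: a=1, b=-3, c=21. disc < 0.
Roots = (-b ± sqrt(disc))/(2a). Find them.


disc = (-3)^2 - 4*1*21 = 9 - 84 = -75
sqrt(|disc|) = sqrt(75) = 8.6603
Real part = 3/(2*1) = 1.5000
Imag part = 8.6603/(2*1) = 4.3301

1.5000 ± 4.3301i


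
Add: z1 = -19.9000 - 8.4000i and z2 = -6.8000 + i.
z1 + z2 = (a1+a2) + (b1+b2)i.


Real: -19.9 - 6.8 = -26.7
Imag: -8.4 + 1 = -7.4

-26.7000 - 7.4000i


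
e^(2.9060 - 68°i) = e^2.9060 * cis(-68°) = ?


e^2.9060 = 18.2835
cos(-68°) = 0.374607
sin(-68°) = -0.927184
Real = 18.2835*0.374607 = 6.8491
Imag = 18.2835*(-0.927184) = -16.9522

6.8491 - 16.9522i


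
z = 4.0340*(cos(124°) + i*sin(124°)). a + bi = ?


a = 4.0340*cos(124°) = 4.0340*(-0.5592) = -2.2558
b = 4.0340*sin(124°) = 4.0340*0.82904 = 3.3443

-2.2558 + 3.3443i


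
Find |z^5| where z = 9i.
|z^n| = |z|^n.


|z| = sqrt(0+81) = sqrt(81) = 9
|z^5| = |z|^5 = 9^5 = 59049

|z^5| = 59049


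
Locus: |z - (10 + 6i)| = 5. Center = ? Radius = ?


|z - z0| = r is a circle with center z0 and radius r.
Center = (10, 6), radius = 5

Circle with center (10, 6) and radius 5


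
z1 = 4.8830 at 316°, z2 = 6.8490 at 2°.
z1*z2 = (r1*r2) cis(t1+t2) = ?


r = 4.8830 * 6.8490 = 33.4437
theta = 316° + 2° = 318° = 318° (mod 360)

33.4437 cis(318°)


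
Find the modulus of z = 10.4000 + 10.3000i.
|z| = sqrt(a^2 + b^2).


|z| = sqrt(10.4^2 + 10.3^2) = sqrt(108.16 + 106.09) = sqrt(214.25) = 14.6373

|z| = 14.6373


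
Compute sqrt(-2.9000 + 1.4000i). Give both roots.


|z| = sqrt(8.41+1.96) = 3.2202
sqrt((|z|+a)/2) = sqrt((3.2202+(-2.9))/2) = sqrt(0.1601) = 0.4002
sqrt((|z|-a)/2) = sqrt((3.2202-(-2.9))/2) = sqrt(3.0601) = 1.7493

±(0.4002 + 1.7493i) i.e. 0.4002 + 1.7493i and -0.4002 - 1.7493i


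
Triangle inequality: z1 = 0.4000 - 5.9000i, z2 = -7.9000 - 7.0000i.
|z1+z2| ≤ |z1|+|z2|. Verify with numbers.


|z1| = sqrt(0.4^2 + (-5.9)^2) = sqrt(34.97) = 5.9135
|z2| = sqrt((-7.9)^2 + (-7)^2) = sqrt(111.41) = 10.5551
z1+z2 = -7.5000 - 12.9000i
|z1+z2| = sqrt(222.66) = 14.9218
|z1|+|z2| = 5.9135 + 10.5551 = 16.4686

|z1+z2| = 14.9218 ≤ |z1|+|z2| = 16.4686 (verified)


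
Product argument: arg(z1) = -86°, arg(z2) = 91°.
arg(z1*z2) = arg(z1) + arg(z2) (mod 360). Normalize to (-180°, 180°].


arg(z1*z2) = -86° + 91° = 5°
Normalized to (-180°, 180°]: 5°

5°


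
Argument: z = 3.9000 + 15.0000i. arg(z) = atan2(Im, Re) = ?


Re = 3.9, Im = 15
arg = atan2(15, 3.9) = 75.4258 degrees

arg(z) = 75.4258 degrees


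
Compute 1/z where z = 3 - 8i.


|z|^2 = 9+64 = 73
1/z = (3 + 8i)/73

1/z = 0.0411 + 0.1096i


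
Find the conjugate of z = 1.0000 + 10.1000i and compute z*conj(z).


z_bar = 1.0000 - 10.1000i
z*z_bar = 1^2 + 10.1^2 = 1 + 102.01 = 103.01

z_bar = 1.0000 - 10.1000i, z*z_bar = 103.01


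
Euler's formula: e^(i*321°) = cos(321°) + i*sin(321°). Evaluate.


cos(321°) = 0.7771
sin(321°) = -0.6293

e^(i*321°) = 0.7771 - 0.6293i


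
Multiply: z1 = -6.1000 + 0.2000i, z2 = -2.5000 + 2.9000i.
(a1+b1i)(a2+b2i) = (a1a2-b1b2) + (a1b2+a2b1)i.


Real = -6.1*(-2.5) - 0.2*2.9 = 15.25 - 0.58 = 14.67
Imag = -6.1*2.9 - (2.5)*0.2 = -17.69 - (0.5) = -18.19

14.6700 - 18.1900i


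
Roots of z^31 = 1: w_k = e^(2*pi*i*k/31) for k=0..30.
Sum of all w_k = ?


The sum of all 31th roots of unity is 0.
Geometric series: (1 - w^31)/(1 - w) = (1-1)/(1-w) = 0 since w^31 = 1, w ≠ 1.
Alternatively: coefficient of z^30 in z^31 - 1 is 0.

0


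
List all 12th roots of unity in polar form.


The 12th roots of unity are cis(360k/12°) for k=0..11
Angle step = 360/12 = 30°
Primitive root: cis(30°)
Primitive root = 0.8660 + 0.5000i

12 roots at angles: 0°, 30°, 60°, 90°, 120°, 150°, 180°, 210°, 240°, 270°, 300°, 330°


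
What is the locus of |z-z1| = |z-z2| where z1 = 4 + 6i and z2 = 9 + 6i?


Equal distances means the locus is the perpendicular bisector of z1 and z2.
Midpoint = ((4+9)/2, (6+6)/2) = (6.5000, 6.0000)

Perpendicular bisector through (6.5000, 6.0000)


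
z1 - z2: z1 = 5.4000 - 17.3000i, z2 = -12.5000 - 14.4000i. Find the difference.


Real: 5.4 + 12.5 = 17.9
Imag: -17.3 + 14.4 = -2.9

17.9000 - 2.9000i


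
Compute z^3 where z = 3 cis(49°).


r^3 = 3^3 = 27
n*theta = 3*49° = 147° = 147° (mod 360)
a = 27*cos(147°) = -22.6441
b = 27*sin(147°) = 14.7053

27 cis(147°) = -22.6441 + 14.7053i


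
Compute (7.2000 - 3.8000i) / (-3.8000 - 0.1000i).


Conjugate of z2 = -3.8000 + 0.1000i
Numerator: (7.2000 - 3.8000i)(-3.8000 + 0.1000i) = -26.9800 + 15.1600i
Denominator: (-3.8)^2 + (-0.1)^2 = 14.45
Result = (-26.9800 + 15.1600i)/14.45

-1.8671 + 1.0491i


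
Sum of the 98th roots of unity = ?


The sum of all 98th roots of unity is 0.
Geometric series: (1 - w^98)/(1 - w) = (1-1)/(1-w) = 0 since w^98 = 1, w ≠ 1.
Alternatively: coefficient of z^97 in z^98 - 1 is 0.

0


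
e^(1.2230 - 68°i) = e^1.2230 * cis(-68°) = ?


e^1.2230 = 3.3974
cos(-68°) = 0.3746
sin(-68°) = -0.92718
Real = 3.3974*0.3746 = 1.2727
Imag = 3.3974*(-0.92718) = -3.1500

1.2727 - 3.1500i


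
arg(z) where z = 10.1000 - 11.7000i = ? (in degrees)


Re = 10.1, Im = -11.7
arg = atan2(-11.7, 10.1) = -49.1977 degrees

arg(z) = -49.1977 degrees


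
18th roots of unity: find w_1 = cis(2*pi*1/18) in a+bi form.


Angle = 360*1/18 = 20°
a = cos(20°) = 0.9397
b = sin(20°) = 0.3420

0.9397 + 0.3420i


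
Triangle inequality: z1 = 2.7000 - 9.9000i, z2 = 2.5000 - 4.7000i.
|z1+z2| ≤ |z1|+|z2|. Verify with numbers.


|z1| = sqrt(2.7^2 + (-9.9)^2) = sqrt(105.3) = 10.2616
|z2| = sqrt(2.5^2 + (-4.7)^2) = sqrt(28.34) = 5.3235
z1+z2 = 5.2000 - 14.6000i
|z1+z2| = sqrt(240.2) = 15.4984
|z1|+|z2| = 10.2616 + 5.3235 = 15.5851

|z1+z2| = 15.4984 ≤ |z1|+|z2| = 15.5851 (verified)


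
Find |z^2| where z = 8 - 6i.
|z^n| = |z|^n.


|z| = sqrt(64+36) = sqrt(100) = 10
|z^2| = |z|^2 = 10^2 = 100

|z^2| = 100


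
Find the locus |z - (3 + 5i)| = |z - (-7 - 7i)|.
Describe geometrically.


Equal distances means the locus is the perpendicular bisector of z1 and z2.
Midpoint = ((3+(-7))/2, (5+(-7))/2) = (-2.0000, -1.0000)

Perpendicular bisector through (-2.0000, -1.0000)


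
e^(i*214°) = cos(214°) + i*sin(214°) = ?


cos(214°) = -0.8290
sin(214°) = -0.5592

e^(i*214°) = -0.8290 - 0.5592i


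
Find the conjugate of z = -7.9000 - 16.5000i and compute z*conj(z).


z_bar = -7.9000 + 16.5000i
z*z_bar = (-7.9)^2 + (-16.5)^2 = 62.41 + 272.25 = 334.66

z_bar = -7.9000 + 16.5000i, z*z_bar = 334.66


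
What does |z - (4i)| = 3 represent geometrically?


|z - z0| = r is a circle with center z0 and radius r.
Center = (0, 4), radius = 3

Circle with center (0, 4) and radius 3


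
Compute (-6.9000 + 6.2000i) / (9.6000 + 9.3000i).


Conjugate of z2 = 9.6000 - 9.3000i
Numerator: (-6.9000 + 6.2000i)(9.6000 - 9.3000i) = -8.5800 + 123.6900i
Denominator: 9.6^2 + 9.3^2 = 178.65
Result = (-8.5800 + 123.6900i)/178.65

-0.0480 + 0.6924i


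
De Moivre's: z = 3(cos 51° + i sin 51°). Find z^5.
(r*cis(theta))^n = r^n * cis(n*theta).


r^5 = 3^5 = 243
n*theta = 5*51° = 255° = 255° (mod 360)
a = 243*cos(255°) = -62.8930
b = 243*sin(255°) = -234.7200

243 cis(255°) = -62.8930 - 234.7200i


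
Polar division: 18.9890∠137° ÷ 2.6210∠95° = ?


r = 18.9890 / 2.6210 = 7.2449
theta = 137° - 95° = 42° = 42° (mod 360)

7.2449 cis(42°)


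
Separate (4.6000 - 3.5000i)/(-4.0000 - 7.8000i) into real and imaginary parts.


Multiply by conjugate: (4.6000 - 3.5000i)(-4.0000 + 7.8000i) / ((-4)^2 + (-7.8)^2)
Numerator real = 4.6*(-4) - (3.5)*(-7.8) = 8.9
Numerator imag = -3.5*(-4) - 4.6*(-7.8) = 49.88
Denominator = 76.84
Re(z) = 8.9/76.84 = 0.1158
Im(z) = 49.88/76.84 = 0.6491

Re(z) = 0.1158, Im(z) = 0.6491


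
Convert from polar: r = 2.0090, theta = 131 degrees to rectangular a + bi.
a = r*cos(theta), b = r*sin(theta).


a = 2.0090*cos(131°) = 2.0090*(-0.65606) = -1.3180
b = 2.0090*sin(131°) = 2.0090*0.7547 = 1.5162

-1.3180 + 1.5162i


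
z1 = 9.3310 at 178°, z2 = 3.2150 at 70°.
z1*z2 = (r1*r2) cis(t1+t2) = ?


r = 9.3310 * 3.2150 = 29.9992
theta = 178° + 70° = 248° = 248° (mod 360)

29.9992 cis(248°)


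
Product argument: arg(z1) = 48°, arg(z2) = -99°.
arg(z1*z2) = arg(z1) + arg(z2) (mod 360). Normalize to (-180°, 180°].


arg(z1*z2) = 48° - 99° = -51°
Normalized to (-180°, 180°]: -51°

-51°


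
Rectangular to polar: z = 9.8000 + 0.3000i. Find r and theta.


r = sqrt(96.04+0.09) = sqrt(96.13) = 9.8046
theta = atan2(0.3, 9.8) = 1.7534 degrees

r = 9.8046, theta = 1.7534 degrees


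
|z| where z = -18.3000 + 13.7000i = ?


|z| = sqrt((-18.3)^2 + 13.7^2) = sqrt(334.89 + 187.69) = sqrt(522.58) = 22.8600

|z| = 22.8600


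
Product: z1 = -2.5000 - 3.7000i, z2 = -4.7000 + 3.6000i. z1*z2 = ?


Real = -2.5*(-4.7) - (-3.7)*3.6 = 11.75 - (-13.32) = 25.07
Imag = -2.5*3.6 - (4.7)*(-3.7) = -9 + 17.39 = 8.39

25.0700 + 8.3900i


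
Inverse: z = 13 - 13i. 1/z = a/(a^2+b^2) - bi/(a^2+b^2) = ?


|z|^2 = 169+169 = 338
1/z = (13 + 13i)/338

1/z = 0.0385 + 0.0385i


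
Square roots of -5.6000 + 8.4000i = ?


|z| = sqrt(31.36+70.56) = 10.0955
sqrt((|z|+a)/2) = sqrt((10.0955+(-5.6))/2) = sqrt(2.2478) = 1.4993
sqrt((|z|-a)/2) = sqrt((10.0955-(-5.6))/2) = sqrt(7.8478) = 2.8014

±(1.4993 + 2.8014i) i.e. 1.4993 + 2.8014i and -1.4993 - 2.8014i


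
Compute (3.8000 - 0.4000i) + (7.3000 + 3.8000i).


Real: 3.8 + 7.3 = 11.1
Imag: -0.4 + 3.8 = 3.4

11.1000 + 3.4000i


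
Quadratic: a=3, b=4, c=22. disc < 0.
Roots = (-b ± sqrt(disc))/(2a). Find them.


disc = 4^2 - 4*3*22 = 16 - 264 = -248
sqrt(|disc|) = sqrt(248) = 15.7480
Real part = -4/(2*3) = -0.6667
Imag part = 15.7480/(2*3) = 2.6247

-0.6667 ± 2.6247i


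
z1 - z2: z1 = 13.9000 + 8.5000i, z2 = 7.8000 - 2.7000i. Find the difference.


Real: 13.9 - 7.8 = 6.1
Imag: 8.5 + 2.7 = 11.2

6.1000 + 11.2000i


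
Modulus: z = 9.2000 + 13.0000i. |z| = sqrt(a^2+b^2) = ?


|z| = sqrt(9.2^2 + 13^2) = sqrt(84.64 + 169) = sqrt(253.64) = 15.9261

|z| = 15.9261


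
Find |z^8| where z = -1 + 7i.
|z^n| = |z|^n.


|z| = sqrt(1+49) = sqrt(50) = 7.0711
|z^8| = |z|^8 = (sqrt(50))^8 = 50^4 = 6250000

|z^8| = 6250000


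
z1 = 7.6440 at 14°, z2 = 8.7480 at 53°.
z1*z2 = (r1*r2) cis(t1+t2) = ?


r = 7.6440 * 8.7480 = 66.8697
theta = 14° + 53° = 67° = 67° (mod 360)

66.8697 cis(67°)


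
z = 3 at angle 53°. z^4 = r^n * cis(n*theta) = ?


r^4 = 3^4 = 81
n*theta = 4*53° = 212° = 212° (mod 360)
a = 81*cos(212°) = -68.6919
b = 81*sin(212°) = -42.9235

81 cis(212°) = -68.6919 - 42.9235i


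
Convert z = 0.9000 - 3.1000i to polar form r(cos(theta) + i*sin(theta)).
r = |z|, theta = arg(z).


r = sqrt(0.81+9.61) = sqrt(10.42) = 3.2280
theta = atan2(-3.1, 0.9) = -73.8108 degrees

r = 3.2280, theta = -73.8108 degrees


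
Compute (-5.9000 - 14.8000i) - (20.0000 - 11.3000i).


Real: -5.9 - 20 = -25.9
Imag: -14.8 + 11.3 = -3.5

-25.9000 - 3.5000i


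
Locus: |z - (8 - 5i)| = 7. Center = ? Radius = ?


|z - z0| = r is a circle with center z0 and radius r.
Center = (8, -5), radius = 7

Circle with center (8, -5) and radius 7


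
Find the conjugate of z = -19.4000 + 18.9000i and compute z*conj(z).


z_bar = -19.4000 - 18.9000i
z*z_bar = (-19.4)^2 + 18.9^2 = 376.36 + 357.21 = 733.57

z_bar = -19.4000 - 18.9000i, z*z_bar = 733.57


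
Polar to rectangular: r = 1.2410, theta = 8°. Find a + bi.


a = 1.2410*cos(8°) = 1.2410*0.99027 = 1.2289
b = 1.2410*sin(8°) = 1.2410*0.1392 = 0.1727

1.2289 + 0.1727i


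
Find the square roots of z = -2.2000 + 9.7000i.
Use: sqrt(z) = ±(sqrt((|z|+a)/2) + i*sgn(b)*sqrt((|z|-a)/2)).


|z| = sqrt(4.84+94.09) = 9.9464
sqrt((|z|+a)/2) = sqrt((9.9464+(-2.2))/2) = sqrt(3.8732) = 1.9680
sqrt((|z|-a)/2) = sqrt((9.9464-(-2.2))/2) = sqrt(6.0732) = 2.4644

±(1.9680 + 2.4644i) i.e. 1.9680 + 2.4644i and -1.9680 - 2.4644i


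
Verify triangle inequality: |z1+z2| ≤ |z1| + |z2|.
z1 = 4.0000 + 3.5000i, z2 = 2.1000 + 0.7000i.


|z1| = sqrt(4^2 + 3.5^2) = sqrt(28.25) = 5.3151
|z2| = sqrt(2.1^2 + 0.7^2) = sqrt(4.9) = 2.2136
z1+z2 = 6.1000 + 4.2000i
|z1+z2| = sqrt(54.85) = 7.4061
|z1|+|z2| = 5.3151 + 2.2136 = 7.5287

|z1+z2| = 7.4061 ≤ |z1|+|z2| = 7.5287 (verified)


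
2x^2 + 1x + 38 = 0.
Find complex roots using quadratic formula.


disc = 1^2 - 4*2*38 = 1 - 304 = -303
sqrt(|disc|) = sqrt(303) = 17.4069
Real part = -1/(2*2) = -0.2500
Imag part = 17.4069/(2*2) = 4.3517

-0.2500 ± 4.3517i


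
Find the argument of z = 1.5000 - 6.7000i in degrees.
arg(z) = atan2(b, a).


Re = 1.5, Im = -6.7
arg = atan2(-6.7, 1.5) = -77.3807 degrees

arg(z) = -77.3807 degrees


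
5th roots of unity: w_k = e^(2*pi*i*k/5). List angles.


The 5th roots of unity are cis(360k/5°) for k=0..4
Angle step = 360/5 = 72°
Primitive root: cis(72°)
Primitive root = 0.3090 + 0.9511i

5 roots at angles: 0°, 72°, 144°, 216°, 288°


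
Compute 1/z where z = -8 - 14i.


|z|^2 = 64+196 = 260
1/z = (-8 + 14i)/260

1/z = -0.0308 + 0.0538i


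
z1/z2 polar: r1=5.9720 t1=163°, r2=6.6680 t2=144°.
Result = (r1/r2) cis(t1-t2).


r = 5.9720 / 6.6680 = 0.8956
theta = 163° - 144° = 19° = 19° (mod 360)

0.8956 cis(19°)


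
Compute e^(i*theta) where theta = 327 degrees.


cos(327°) = 0.8387
sin(327°) = -0.5446

e^(i*327°) = 0.8387 - 0.5446i


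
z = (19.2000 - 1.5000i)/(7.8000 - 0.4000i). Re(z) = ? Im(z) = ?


Multiply by conjugate: (19.2000 - 1.5000i)(7.8000 + 0.4000i) / (7.8^2 + (-0.4)^2)
Numerator real = 19.2*7.8 - (1.5)*(-0.4) = 150.36
Numerator imag = -1.5*7.8 - 19.2*(-0.4) = -4.02
Denominator = 61
Re(z) = 150.36/61 = 2.4649
Im(z) = -4.02/61 = -0.0659

Re(z) = 2.4649, Im(z) = -0.0659


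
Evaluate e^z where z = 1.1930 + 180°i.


e^1.1930 = 3.2970
cos(180°) = -1
sin(180°) = 0
Real = 3.2970*(-1) = -3.2970
Imag = 3.2970*0 = 0

-3.2970 + 0i


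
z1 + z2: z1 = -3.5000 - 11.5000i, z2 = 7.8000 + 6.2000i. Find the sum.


Real: -3.5 + 7.8 = 4.3
Imag: -11.5 + 6.2 = -5.3

4.3000 - 5.3000i


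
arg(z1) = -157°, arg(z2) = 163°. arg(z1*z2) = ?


arg(z1*z2) = -157° + 163° = 6°
Normalized to (-180°, 180°]: 6°

6°


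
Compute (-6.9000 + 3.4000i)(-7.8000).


Real = -6.9*(-7.8) - 3.4*0 = 53.82 - 0 = 53.82
Imag = -6.9*0 - (7.8)*3.4 = 0 - (26.52) = -26.52

53.8200 - 26.5200i


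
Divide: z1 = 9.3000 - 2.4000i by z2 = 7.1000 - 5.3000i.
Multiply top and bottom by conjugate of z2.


Conjugate of z2 = 7.1000 + 5.3000i
Numerator: (9.3000 - 2.4000i)(7.1000 + 5.3000i) = 78.7500 + 32.2500i
Denominator: 7.1^2 + (-5.3)^2 = 78.5
Result = (78.7500 + 32.2500i)/78.5

1.0032 + 0.4108i


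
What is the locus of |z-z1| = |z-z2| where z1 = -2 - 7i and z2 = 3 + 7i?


Equal distances means the locus is the perpendicular bisector of z1 and z2.
Midpoint = ((-2+3)/2, (-7+7)/2) = (0.5000, 0)

Perpendicular bisector through (0.5000, 0)


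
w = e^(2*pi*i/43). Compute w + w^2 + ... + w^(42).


With w = e^(2*pi*i/43), all 43 of the 43th roots of unity w^0 = 1, w, ..., w^(42) sum to 0: 1 + w + ... + w^(42) = (1 - w^43)/(1 - w) = 0 since w^43 = 1, w ≠ 1.
Removing the root 1: w + w^2 + ... + w^(42) = 0 - 1 = -1

Sum = -1


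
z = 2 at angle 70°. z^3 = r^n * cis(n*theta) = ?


r^3 = 2^3 = 8
n*theta = 3*70° = 210° = 210° (mod 360)
a = 8*cos(210°) = -6.9282
b = 8*sin(210°) = -4.0000

8 cis(210°) = -6.9282 - 4.0000i


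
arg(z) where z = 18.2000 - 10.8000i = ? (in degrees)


Re = 18.2, Im = -10.8
arg = atan2(-10.8, 18.2) = -30.6852 degrees

arg(z) = -30.6852 degrees


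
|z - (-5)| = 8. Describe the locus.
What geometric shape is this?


|z - z0| = r is a circle with center z0 and radius r.
Center = (-5, 0), radius = 8

Circle with center (-5, 0) and radius 8


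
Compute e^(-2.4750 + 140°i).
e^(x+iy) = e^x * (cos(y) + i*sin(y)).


e^-2.4750 = 0.0842
cos(140°) = -0.766
sin(140°) = 0.6428
Real = 0.0842*(-0.766) = -0.0645
Imag = 0.0842*0.6428 = 0.0541

-0.0645 + 0.0541i


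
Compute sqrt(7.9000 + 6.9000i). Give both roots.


|z| = sqrt(62.41+47.61) = 10.4890
sqrt((|z|+a)/2) = sqrt((10.4890+7.9)/2) = sqrt(9.1945) = 3.0322
sqrt((|z|-a)/2) = sqrt((10.4890-7.9)/2) = sqrt(1.2945) = 1.1378

±(3.0322 + 1.1378i) i.e. 3.0322 + 1.1378i and -3.0322 - 1.1378i


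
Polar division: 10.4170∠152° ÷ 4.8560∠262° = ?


r = 10.4170 / 4.8560 = 2.1452
theta = 152° - 262° = -110° = 250° (mod 360)

2.1452 cis(250°)


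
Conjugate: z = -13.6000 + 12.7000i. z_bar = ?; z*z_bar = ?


z_bar = -13.6000 - 12.7000i
z*z_bar = (-13.6)^2 + 12.7^2 = 184.96 + 161.29 = 346.25

z_bar = -13.6000 - 12.7000i, z*z_bar = 346.25


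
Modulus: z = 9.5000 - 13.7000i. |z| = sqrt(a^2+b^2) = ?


|z| = sqrt(9.5^2 + (-13.7)^2) = sqrt(90.25 + 187.69) = sqrt(277.94) = 16.6715

|z| = 16.6715


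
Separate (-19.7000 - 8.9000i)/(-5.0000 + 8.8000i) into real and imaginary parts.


Multiply by conjugate: (-19.7000 - 8.9000i)(-5.0000 - 8.8000i) / ((-5)^2 + 8.8^2)
Numerator real = -19.7*(-5) - (8.9)*8.8 = 20.18
Numerator imag = -8.9*(-5) - (-19.7)*8.8 = 217.86
Denominator = 102.44
Re(z) = 20.18/102.44 = 0.1970
Im(z) = 217.86/102.44 = 2.1267

Re(z) = 0.1970, Im(z) = 2.1267


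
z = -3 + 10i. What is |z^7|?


|z| = sqrt(9+100) = sqrt(109) = 10.4403
|z^7| = |z|^7 = (sqrt(109))^7 = 109^3 * sqrt(109) = 1295029*sqrt(109)

|z^7| = 1295029*sqrt(109) ≈ 13520499.6979


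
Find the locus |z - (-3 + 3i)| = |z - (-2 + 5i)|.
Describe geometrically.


Equal distances means the locus is the perpendicular bisector of z1 and z2.
Midpoint = ((-3+(-2))/2, (3+5)/2) = (-2.5000, 4.0000)

Perpendicular bisector through (-2.5000, 4.0000)


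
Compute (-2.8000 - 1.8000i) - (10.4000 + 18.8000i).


Real: -2.8 - 10.4 = -13.2
Imag: -1.8 - 18.8 = -20.6

-13.2000 - 20.6000i


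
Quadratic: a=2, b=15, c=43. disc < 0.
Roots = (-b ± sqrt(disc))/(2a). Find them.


disc = 15^2 - 4*2*43 = 225 - 344 = -119
sqrt(|disc|) = sqrt(119) = 10.9087
Real part = -15/(2*2) = -3.7500
Imag part = 10.9087/(2*2) = 2.7272

-3.7500 ± 2.7272i


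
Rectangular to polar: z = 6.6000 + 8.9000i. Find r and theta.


r = sqrt(43.56+79.21) = sqrt(122.77) = 11.0802
theta = atan2(8.9, 6.6) = 53.4404 degrees

r = 11.0802, theta = 53.4404 degrees


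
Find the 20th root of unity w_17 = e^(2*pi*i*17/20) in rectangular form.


Angle = 360*17/20 = 306°
a = cos(306°) = 0.5878
b = sin(306°) = -0.8090

0.5878 - 0.8090i


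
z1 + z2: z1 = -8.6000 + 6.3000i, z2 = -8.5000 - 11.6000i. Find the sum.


Real: -8.6 - 8.5 = -17.1
Imag: 6.3 - 11.6 = -5.3

-17.1000 - 5.3000i


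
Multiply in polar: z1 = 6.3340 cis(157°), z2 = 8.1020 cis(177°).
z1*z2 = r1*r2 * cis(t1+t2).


r = 6.3340 * 8.1020 = 51.3181
theta = 157° + 177° = 334° = 334° (mod 360)

51.3181 cis(334°)


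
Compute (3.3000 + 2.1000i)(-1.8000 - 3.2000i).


Real = 3.3*(-1.8) - 2.1*(-3.2) = -5.94 - (-6.72) = 0.78
Imag = 3.3*(-3.2) - (1.8)*2.1 = -10.56 - (3.78) = -14.34

0.7800 - 14.3400i


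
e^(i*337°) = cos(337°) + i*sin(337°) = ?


cos(337°) = 0.9205
sin(337°) = -0.3907

e^(i*337°) = 0.9205 - 0.3907i


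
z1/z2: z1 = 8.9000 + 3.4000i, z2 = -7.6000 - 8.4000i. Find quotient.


Conjugate of z2 = -7.6000 + 8.4000i
Numerator: (8.9000 + 3.4000i)(-7.6000 + 8.4000i) = -96.2000 + 48.9200i
Denominator: (-7.6)^2 + (-8.4)^2 = 128.32
Result = (-96.2000 + 48.9200i)/128.32

-0.7497 + 0.3812i


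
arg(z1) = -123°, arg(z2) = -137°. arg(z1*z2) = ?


arg(z1*z2) = -123° - 137° = -260°
Normalized to (-180°, 180°]: 100°

100°


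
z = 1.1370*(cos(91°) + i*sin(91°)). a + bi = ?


a = 1.1370*cos(91°) = 1.1370*(-0.01745) = -0.0198
b = 1.1370*sin(91°) = 1.1370*0.9998 = 1.1368

-0.0198 + 1.1368i


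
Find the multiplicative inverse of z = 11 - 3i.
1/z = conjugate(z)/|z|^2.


|z|^2 = 121+9 = 130
1/z = (11 + 3i)/130

1/z = 0.0846 + 0.0231i


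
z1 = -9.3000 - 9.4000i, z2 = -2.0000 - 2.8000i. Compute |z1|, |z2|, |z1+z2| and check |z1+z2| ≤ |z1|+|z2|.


|z1| = sqrt((-9.3)^2 + (-9.4)^2) = sqrt(174.85) = 13.2231
|z2| = sqrt((-2)^2 + (-2.8)^2) = sqrt(11.84) = 3.4409
z1+z2 = -11.3000 - 12.2000i
|z1+z2| = sqrt(276.53) = 16.6292
|z1|+|z2| = 13.2231 + 3.4409 = 16.6640

|z1+z2| = 16.6292 ≤ |z1|+|z2| = 16.6640 (verified)


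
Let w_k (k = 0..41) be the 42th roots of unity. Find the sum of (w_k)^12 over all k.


The roots are w_k = w^k with w = e^(2*pi*i/42), and (w^k)^12 = (w^12)^k.
So S = 1 + u + u^2 + ... + u^(41) with u = w^12.
12 = 0*42 + 12, so 12 is not a multiple of 42: u = w^12 ≠ 1 (w is a primitive 42th root), while u^42 = (w^42)^12 = 1.
Geometric series: S = (1 - u^42)/(1 - u) = (1 - 1)/(1 - u) = 0

S = 0


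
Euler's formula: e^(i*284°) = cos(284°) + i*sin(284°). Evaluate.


cos(284°) = 0.2419
sin(284°) = -0.9703

e^(i*284°) = 0.2419 - 0.9703i


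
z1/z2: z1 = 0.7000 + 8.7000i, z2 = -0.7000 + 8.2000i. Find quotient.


Conjugate of z2 = -0.7000 - 8.2000i
Numerator: (0.7000 + 8.7000i)(-0.7000 - 8.2000i) = 70.8500 - 11.8300i
Denominator: (-0.7)^2 + 8.2^2 = 67.73
Result = (70.8500 - 11.8300i)/67.73

1.0461 - 0.1747i


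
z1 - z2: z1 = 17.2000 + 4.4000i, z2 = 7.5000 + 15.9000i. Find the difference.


Real: 17.2 - 7.5 = 9.7
Imag: 4.4 - 15.9 = -11.5

9.7000 - 11.5000i


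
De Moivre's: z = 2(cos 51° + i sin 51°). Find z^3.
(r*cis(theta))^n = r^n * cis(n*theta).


r^3 = 2^3 = 8
n*theta = 3*51° = 153° = 153° (mod 360)
a = 8*cos(153°) = -7.1281
b = 8*sin(153°) = 3.6319

8 cis(153°) = -7.1281 + 3.6319i


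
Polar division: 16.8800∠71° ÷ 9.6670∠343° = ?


r = 16.8800 / 9.6670 = 1.7461
theta = 71° - 343° = -272° = 88° (mod 360)

1.7461 cis(88°)
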